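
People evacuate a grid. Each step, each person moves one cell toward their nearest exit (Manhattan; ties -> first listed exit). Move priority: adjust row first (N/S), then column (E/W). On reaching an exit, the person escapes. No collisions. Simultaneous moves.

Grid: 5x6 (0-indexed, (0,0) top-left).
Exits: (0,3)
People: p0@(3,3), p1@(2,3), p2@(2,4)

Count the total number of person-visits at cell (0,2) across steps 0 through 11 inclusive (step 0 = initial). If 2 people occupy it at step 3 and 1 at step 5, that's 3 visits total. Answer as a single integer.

Answer: 0

Derivation:
Step 0: p0@(3,3) p1@(2,3) p2@(2,4) -> at (0,2): 0 [-], cum=0
Step 1: p0@(2,3) p1@(1,3) p2@(1,4) -> at (0,2): 0 [-], cum=0
Step 2: p0@(1,3) p1@ESC p2@(0,4) -> at (0,2): 0 [-], cum=0
Step 3: p0@ESC p1@ESC p2@ESC -> at (0,2): 0 [-], cum=0
Total visits = 0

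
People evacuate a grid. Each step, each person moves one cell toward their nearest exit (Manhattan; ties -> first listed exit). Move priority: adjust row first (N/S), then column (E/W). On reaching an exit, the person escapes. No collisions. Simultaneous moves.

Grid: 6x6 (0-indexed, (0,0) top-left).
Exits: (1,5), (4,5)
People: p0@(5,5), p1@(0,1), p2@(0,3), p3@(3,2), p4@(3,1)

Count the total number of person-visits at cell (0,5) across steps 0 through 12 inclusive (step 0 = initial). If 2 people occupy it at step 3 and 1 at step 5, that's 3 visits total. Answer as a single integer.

Answer: 0

Derivation:
Step 0: p0@(5,5) p1@(0,1) p2@(0,3) p3@(3,2) p4@(3,1) -> at (0,5): 0 [-], cum=0
Step 1: p0@ESC p1@(1,1) p2@(1,3) p3@(4,2) p4@(4,1) -> at (0,5): 0 [-], cum=0
Step 2: p0@ESC p1@(1,2) p2@(1,4) p3@(4,3) p4@(4,2) -> at (0,5): 0 [-], cum=0
Step 3: p0@ESC p1@(1,3) p2@ESC p3@(4,4) p4@(4,3) -> at (0,5): 0 [-], cum=0
Step 4: p0@ESC p1@(1,4) p2@ESC p3@ESC p4@(4,4) -> at (0,5): 0 [-], cum=0
Step 5: p0@ESC p1@ESC p2@ESC p3@ESC p4@ESC -> at (0,5): 0 [-], cum=0
Total visits = 0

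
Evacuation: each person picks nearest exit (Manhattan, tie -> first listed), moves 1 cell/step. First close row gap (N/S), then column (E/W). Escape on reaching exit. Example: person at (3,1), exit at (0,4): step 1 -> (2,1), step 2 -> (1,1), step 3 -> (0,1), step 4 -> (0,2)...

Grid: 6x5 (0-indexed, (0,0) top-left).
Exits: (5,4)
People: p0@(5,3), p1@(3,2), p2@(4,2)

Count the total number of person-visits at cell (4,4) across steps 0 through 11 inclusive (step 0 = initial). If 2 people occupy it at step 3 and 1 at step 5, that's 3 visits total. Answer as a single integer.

Answer: 0

Derivation:
Step 0: p0@(5,3) p1@(3,2) p2@(4,2) -> at (4,4): 0 [-], cum=0
Step 1: p0@ESC p1@(4,2) p2@(5,2) -> at (4,4): 0 [-], cum=0
Step 2: p0@ESC p1@(5,2) p2@(5,3) -> at (4,4): 0 [-], cum=0
Step 3: p0@ESC p1@(5,3) p2@ESC -> at (4,4): 0 [-], cum=0
Step 4: p0@ESC p1@ESC p2@ESC -> at (4,4): 0 [-], cum=0
Total visits = 0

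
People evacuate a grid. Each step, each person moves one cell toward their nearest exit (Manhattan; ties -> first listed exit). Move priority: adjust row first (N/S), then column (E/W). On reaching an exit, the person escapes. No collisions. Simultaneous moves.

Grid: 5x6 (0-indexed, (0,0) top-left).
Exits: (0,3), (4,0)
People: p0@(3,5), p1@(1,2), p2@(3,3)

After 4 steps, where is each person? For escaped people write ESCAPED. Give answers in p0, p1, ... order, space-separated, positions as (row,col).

Step 1: p0:(3,5)->(2,5) | p1:(1,2)->(0,2) | p2:(3,3)->(2,3)
Step 2: p0:(2,5)->(1,5) | p1:(0,2)->(0,3)->EXIT | p2:(2,3)->(1,3)
Step 3: p0:(1,5)->(0,5) | p1:escaped | p2:(1,3)->(0,3)->EXIT
Step 4: p0:(0,5)->(0,4) | p1:escaped | p2:escaped

(0,4) ESCAPED ESCAPED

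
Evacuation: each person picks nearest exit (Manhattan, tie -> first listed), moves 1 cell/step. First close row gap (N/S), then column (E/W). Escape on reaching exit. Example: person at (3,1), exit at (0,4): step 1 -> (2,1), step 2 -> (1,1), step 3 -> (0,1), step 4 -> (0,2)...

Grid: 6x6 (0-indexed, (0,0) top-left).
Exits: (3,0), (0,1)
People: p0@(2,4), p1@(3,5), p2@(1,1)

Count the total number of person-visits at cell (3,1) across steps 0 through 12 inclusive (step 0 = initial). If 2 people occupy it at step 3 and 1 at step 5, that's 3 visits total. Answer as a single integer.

Answer: 2

Derivation:
Step 0: p0@(2,4) p1@(3,5) p2@(1,1) -> at (3,1): 0 [-], cum=0
Step 1: p0@(3,4) p1@(3,4) p2@ESC -> at (3,1): 0 [-], cum=0
Step 2: p0@(3,3) p1@(3,3) p2@ESC -> at (3,1): 0 [-], cum=0
Step 3: p0@(3,2) p1@(3,2) p2@ESC -> at (3,1): 0 [-], cum=0
Step 4: p0@(3,1) p1@(3,1) p2@ESC -> at (3,1): 2 [p0,p1], cum=2
Step 5: p0@ESC p1@ESC p2@ESC -> at (3,1): 0 [-], cum=2
Total visits = 2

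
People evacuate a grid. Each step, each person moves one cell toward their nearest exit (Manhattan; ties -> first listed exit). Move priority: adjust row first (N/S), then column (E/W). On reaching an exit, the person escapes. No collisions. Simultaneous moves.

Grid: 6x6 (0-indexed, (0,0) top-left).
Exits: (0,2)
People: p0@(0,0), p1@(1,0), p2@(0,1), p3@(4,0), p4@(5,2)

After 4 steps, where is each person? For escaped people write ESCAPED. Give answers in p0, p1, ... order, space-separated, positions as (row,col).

Step 1: p0:(0,0)->(0,1) | p1:(1,0)->(0,0) | p2:(0,1)->(0,2)->EXIT | p3:(4,0)->(3,0) | p4:(5,2)->(4,2)
Step 2: p0:(0,1)->(0,2)->EXIT | p1:(0,0)->(0,1) | p2:escaped | p3:(3,0)->(2,0) | p4:(4,2)->(3,2)
Step 3: p0:escaped | p1:(0,1)->(0,2)->EXIT | p2:escaped | p3:(2,0)->(1,0) | p4:(3,2)->(2,2)
Step 4: p0:escaped | p1:escaped | p2:escaped | p3:(1,0)->(0,0) | p4:(2,2)->(1,2)

ESCAPED ESCAPED ESCAPED (0,0) (1,2)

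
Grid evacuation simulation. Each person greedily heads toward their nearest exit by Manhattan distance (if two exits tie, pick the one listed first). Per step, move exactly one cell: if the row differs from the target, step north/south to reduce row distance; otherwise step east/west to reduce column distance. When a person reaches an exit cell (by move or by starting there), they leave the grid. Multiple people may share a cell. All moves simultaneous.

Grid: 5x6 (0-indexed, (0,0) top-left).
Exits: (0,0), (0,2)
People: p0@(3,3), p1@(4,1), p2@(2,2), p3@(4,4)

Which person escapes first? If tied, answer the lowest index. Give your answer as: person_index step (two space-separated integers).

Step 1: p0:(3,3)->(2,3) | p1:(4,1)->(3,1) | p2:(2,2)->(1,2) | p3:(4,4)->(3,4)
Step 2: p0:(2,3)->(1,3) | p1:(3,1)->(2,1) | p2:(1,2)->(0,2)->EXIT | p3:(3,4)->(2,4)
Step 3: p0:(1,3)->(0,3) | p1:(2,1)->(1,1) | p2:escaped | p3:(2,4)->(1,4)
Step 4: p0:(0,3)->(0,2)->EXIT | p1:(1,1)->(0,1) | p2:escaped | p3:(1,4)->(0,4)
Step 5: p0:escaped | p1:(0,1)->(0,0)->EXIT | p2:escaped | p3:(0,4)->(0,3)
Step 6: p0:escaped | p1:escaped | p2:escaped | p3:(0,3)->(0,2)->EXIT
Exit steps: [4, 5, 2, 6]
First to escape: p2 at step 2

Answer: 2 2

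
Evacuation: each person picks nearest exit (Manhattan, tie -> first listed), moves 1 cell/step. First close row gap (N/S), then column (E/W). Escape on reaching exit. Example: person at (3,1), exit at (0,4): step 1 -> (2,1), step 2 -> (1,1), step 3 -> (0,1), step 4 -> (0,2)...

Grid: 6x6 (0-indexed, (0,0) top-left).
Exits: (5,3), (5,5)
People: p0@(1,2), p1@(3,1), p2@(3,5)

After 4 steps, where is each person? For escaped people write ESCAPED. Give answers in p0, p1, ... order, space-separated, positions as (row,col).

Step 1: p0:(1,2)->(2,2) | p1:(3,1)->(4,1) | p2:(3,5)->(4,5)
Step 2: p0:(2,2)->(3,2) | p1:(4,1)->(5,1) | p2:(4,5)->(5,5)->EXIT
Step 3: p0:(3,2)->(4,2) | p1:(5,1)->(5,2) | p2:escaped
Step 4: p0:(4,2)->(5,2) | p1:(5,2)->(5,3)->EXIT | p2:escaped

(5,2) ESCAPED ESCAPED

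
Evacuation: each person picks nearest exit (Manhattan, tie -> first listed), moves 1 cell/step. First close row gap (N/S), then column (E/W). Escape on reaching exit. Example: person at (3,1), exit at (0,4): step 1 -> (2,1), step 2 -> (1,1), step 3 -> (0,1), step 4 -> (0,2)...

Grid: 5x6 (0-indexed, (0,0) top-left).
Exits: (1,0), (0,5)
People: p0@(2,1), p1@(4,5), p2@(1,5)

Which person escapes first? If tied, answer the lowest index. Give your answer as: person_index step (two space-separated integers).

Answer: 2 1

Derivation:
Step 1: p0:(2,1)->(1,1) | p1:(4,5)->(3,5) | p2:(1,5)->(0,5)->EXIT
Step 2: p0:(1,1)->(1,0)->EXIT | p1:(3,5)->(2,5) | p2:escaped
Step 3: p0:escaped | p1:(2,5)->(1,5) | p2:escaped
Step 4: p0:escaped | p1:(1,5)->(0,5)->EXIT | p2:escaped
Exit steps: [2, 4, 1]
First to escape: p2 at step 1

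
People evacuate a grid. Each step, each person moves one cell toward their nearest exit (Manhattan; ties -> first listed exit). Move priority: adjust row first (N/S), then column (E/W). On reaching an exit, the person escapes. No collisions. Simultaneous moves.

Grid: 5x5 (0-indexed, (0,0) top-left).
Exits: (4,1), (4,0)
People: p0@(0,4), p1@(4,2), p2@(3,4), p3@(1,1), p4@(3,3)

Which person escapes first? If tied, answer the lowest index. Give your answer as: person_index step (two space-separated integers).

Answer: 1 1

Derivation:
Step 1: p0:(0,4)->(1,4) | p1:(4,2)->(4,1)->EXIT | p2:(3,4)->(4,4) | p3:(1,1)->(2,1) | p4:(3,3)->(4,3)
Step 2: p0:(1,4)->(2,4) | p1:escaped | p2:(4,4)->(4,3) | p3:(2,1)->(3,1) | p4:(4,3)->(4,2)
Step 3: p0:(2,4)->(3,4) | p1:escaped | p2:(4,3)->(4,2) | p3:(3,1)->(4,1)->EXIT | p4:(4,2)->(4,1)->EXIT
Step 4: p0:(3,4)->(4,4) | p1:escaped | p2:(4,2)->(4,1)->EXIT | p3:escaped | p4:escaped
Step 5: p0:(4,4)->(4,3) | p1:escaped | p2:escaped | p3:escaped | p4:escaped
Step 6: p0:(4,3)->(4,2) | p1:escaped | p2:escaped | p3:escaped | p4:escaped
Step 7: p0:(4,2)->(4,1)->EXIT | p1:escaped | p2:escaped | p3:escaped | p4:escaped
Exit steps: [7, 1, 4, 3, 3]
First to escape: p1 at step 1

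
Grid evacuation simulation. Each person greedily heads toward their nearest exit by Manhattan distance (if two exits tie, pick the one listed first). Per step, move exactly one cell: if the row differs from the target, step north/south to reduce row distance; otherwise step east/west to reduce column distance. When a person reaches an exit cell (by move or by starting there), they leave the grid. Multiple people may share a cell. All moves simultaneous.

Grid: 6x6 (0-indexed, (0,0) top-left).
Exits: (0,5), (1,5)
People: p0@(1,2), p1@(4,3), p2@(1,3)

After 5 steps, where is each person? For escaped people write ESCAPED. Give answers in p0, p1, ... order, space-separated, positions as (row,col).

Step 1: p0:(1,2)->(1,3) | p1:(4,3)->(3,3) | p2:(1,3)->(1,4)
Step 2: p0:(1,3)->(1,4) | p1:(3,3)->(2,3) | p2:(1,4)->(1,5)->EXIT
Step 3: p0:(1,4)->(1,5)->EXIT | p1:(2,3)->(1,3) | p2:escaped
Step 4: p0:escaped | p1:(1,3)->(1,4) | p2:escaped
Step 5: p0:escaped | p1:(1,4)->(1,5)->EXIT | p2:escaped

ESCAPED ESCAPED ESCAPED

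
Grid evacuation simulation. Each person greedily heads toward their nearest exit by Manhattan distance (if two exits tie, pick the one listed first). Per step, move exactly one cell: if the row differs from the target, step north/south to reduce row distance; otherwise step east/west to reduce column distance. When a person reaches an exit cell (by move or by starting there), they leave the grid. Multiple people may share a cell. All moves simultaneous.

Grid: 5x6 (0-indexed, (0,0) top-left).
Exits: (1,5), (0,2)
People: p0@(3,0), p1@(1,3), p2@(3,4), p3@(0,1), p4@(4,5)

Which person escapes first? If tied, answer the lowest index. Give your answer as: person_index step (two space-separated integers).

Answer: 3 1

Derivation:
Step 1: p0:(3,0)->(2,0) | p1:(1,3)->(1,4) | p2:(3,4)->(2,4) | p3:(0,1)->(0,2)->EXIT | p4:(4,5)->(3,5)
Step 2: p0:(2,0)->(1,0) | p1:(1,4)->(1,5)->EXIT | p2:(2,4)->(1,4) | p3:escaped | p4:(3,5)->(2,5)
Step 3: p0:(1,0)->(0,0) | p1:escaped | p2:(1,4)->(1,5)->EXIT | p3:escaped | p4:(2,5)->(1,5)->EXIT
Step 4: p0:(0,0)->(0,1) | p1:escaped | p2:escaped | p3:escaped | p4:escaped
Step 5: p0:(0,1)->(0,2)->EXIT | p1:escaped | p2:escaped | p3:escaped | p4:escaped
Exit steps: [5, 2, 3, 1, 3]
First to escape: p3 at step 1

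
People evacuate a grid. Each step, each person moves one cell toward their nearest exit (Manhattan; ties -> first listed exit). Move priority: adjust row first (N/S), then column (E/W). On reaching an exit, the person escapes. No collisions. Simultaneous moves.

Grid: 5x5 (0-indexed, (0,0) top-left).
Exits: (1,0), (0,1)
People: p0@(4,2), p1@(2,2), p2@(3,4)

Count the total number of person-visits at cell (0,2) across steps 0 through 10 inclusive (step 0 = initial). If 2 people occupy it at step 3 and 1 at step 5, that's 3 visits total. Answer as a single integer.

Answer: 0

Derivation:
Step 0: p0@(4,2) p1@(2,2) p2@(3,4) -> at (0,2): 0 [-], cum=0
Step 1: p0@(3,2) p1@(1,2) p2@(2,4) -> at (0,2): 0 [-], cum=0
Step 2: p0@(2,2) p1@(1,1) p2@(1,4) -> at (0,2): 0 [-], cum=0
Step 3: p0@(1,2) p1@ESC p2@(1,3) -> at (0,2): 0 [-], cum=0
Step 4: p0@(1,1) p1@ESC p2@(1,2) -> at (0,2): 0 [-], cum=0
Step 5: p0@ESC p1@ESC p2@(1,1) -> at (0,2): 0 [-], cum=0
Step 6: p0@ESC p1@ESC p2@ESC -> at (0,2): 0 [-], cum=0
Total visits = 0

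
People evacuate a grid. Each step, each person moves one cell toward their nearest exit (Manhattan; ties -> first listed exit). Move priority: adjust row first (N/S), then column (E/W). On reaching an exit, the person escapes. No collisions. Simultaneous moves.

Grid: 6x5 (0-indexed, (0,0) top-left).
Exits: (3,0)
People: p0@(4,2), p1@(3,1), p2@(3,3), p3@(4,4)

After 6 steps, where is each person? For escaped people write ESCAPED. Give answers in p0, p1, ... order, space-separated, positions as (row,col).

Step 1: p0:(4,2)->(3,2) | p1:(3,1)->(3,0)->EXIT | p2:(3,3)->(3,2) | p3:(4,4)->(3,4)
Step 2: p0:(3,2)->(3,1) | p1:escaped | p2:(3,2)->(3,1) | p3:(3,4)->(3,3)
Step 3: p0:(3,1)->(3,0)->EXIT | p1:escaped | p2:(3,1)->(3,0)->EXIT | p3:(3,3)->(3,2)
Step 4: p0:escaped | p1:escaped | p2:escaped | p3:(3,2)->(3,1)
Step 5: p0:escaped | p1:escaped | p2:escaped | p3:(3,1)->(3,0)->EXIT

ESCAPED ESCAPED ESCAPED ESCAPED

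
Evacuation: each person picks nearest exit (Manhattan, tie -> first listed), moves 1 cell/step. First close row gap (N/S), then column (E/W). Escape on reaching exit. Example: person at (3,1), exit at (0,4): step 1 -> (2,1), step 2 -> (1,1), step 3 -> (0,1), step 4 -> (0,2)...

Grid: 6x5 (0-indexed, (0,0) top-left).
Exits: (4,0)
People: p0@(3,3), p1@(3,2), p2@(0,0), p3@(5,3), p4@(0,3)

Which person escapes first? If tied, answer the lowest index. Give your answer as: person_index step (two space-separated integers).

Answer: 1 3

Derivation:
Step 1: p0:(3,3)->(4,3) | p1:(3,2)->(4,2) | p2:(0,0)->(1,0) | p3:(5,3)->(4,3) | p4:(0,3)->(1,3)
Step 2: p0:(4,3)->(4,2) | p1:(4,2)->(4,1) | p2:(1,0)->(2,0) | p3:(4,3)->(4,2) | p4:(1,3)->(2,3)
Step 3: p0:(4,2)->(4,1) | p1:(4,1)->(4,0)->EXIT | p2:(2,0)->(3,0) | p3:(4,2)->(4,1) | p4:(2,3)->(3,3)
Step 4: p0:(4,1)->(4,0)->EXIT | p1:escaped | p2:(3,0)->(4,0)->EXIT | p3:(4,1)->(4,0)->EXIT | p4:(3,3)->(4,3)
Step 5: p0:escaped | p1:escaped | p2:escaped | p3:escaped | p4:(4,3)->(4,2)
Step 6: p0:escaped | p1:escaped | p2:escaped | p3:escaped | p4:(4,2)->(4,1)
Step 7: p0:escaped | p1:escaped | p2:escaped | p3:escaped | p4:(4,1)->(4,0)->EXIT
Exit steps: [4, 3, 4, 4, 7]
First to escape: p1 at step 3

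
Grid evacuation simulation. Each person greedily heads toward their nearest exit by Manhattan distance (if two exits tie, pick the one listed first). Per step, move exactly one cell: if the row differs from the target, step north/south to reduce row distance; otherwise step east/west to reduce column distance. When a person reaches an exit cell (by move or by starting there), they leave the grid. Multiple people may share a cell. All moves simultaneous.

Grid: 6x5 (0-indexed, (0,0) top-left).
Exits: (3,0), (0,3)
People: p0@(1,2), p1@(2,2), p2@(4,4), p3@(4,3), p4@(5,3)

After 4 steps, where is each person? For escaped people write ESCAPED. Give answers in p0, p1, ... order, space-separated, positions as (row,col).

Step 1: p0:(1,2)->(0,2) | p1:(2,2)->(3,2) | p2:(4,4)->(3,4) | p3:(4,3)->(3,3) | p4:(5,3)->(4,3)
Step 2: p0:(0,2)->(0,3)->EXIT | p1:(3,2)->(3,1) | p2:(3,4)->(3,3) | p3:(3,3)->(3,2) | p4:(4,3)->(3,3)
Step 3: p0:escaped | p1:(3,1)->(3,0)->EXIT | p2:(3,3)->(3,2) | p3:(3,2)->(3,1) | p4:(3,3)->(3,2)
Step 4: p0:escaped | p1:escaped | p2:(3,2)->(3,1) | p3:(3,1)->(3,0)->EXIT | p4:(3,2)->(3,1)

ESCAPED ESCAPED (3,1) ESCAPED (3,1)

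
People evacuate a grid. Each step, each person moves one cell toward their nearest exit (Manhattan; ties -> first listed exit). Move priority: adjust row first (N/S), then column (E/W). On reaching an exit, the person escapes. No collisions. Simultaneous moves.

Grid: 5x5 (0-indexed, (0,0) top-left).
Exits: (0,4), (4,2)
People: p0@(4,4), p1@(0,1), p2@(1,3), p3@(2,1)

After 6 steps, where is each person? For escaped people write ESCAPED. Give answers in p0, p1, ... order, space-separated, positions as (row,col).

Step 1: p0:(4,4)->(4,3) | p1:(0,1)->(0,2) | p2:(1,3)->(0,3) | p3:(2,1)->(3,1)
Step 2: p0:(4,3)->(4,2)->EXIT | p1:(0,2)->(0,3) | p2:(0,3)->(0,4)->EXIT | p3:(3,1)->(4,1)
Step 3: p0:escaped | p1:(0,3)->(0,4)->EXIT | p2:escaped | p3:(4,1)->(4,2)->EXIT

ESCAPED ESCAPED ESCAPED ESCAPED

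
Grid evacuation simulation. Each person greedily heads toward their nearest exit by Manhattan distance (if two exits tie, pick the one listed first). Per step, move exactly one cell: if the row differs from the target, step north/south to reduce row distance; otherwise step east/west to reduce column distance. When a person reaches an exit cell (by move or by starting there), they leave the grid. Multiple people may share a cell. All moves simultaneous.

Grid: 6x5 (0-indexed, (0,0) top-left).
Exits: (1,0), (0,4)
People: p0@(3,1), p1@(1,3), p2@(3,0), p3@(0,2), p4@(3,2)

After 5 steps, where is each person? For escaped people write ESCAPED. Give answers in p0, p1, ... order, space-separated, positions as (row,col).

Step 1: p0:(3,1)->(2,1) | p1:(1,3)->(0,3) | p2:(3,0)->(2,0) | p3:(0,2)->(0,3) | p4:(3,2)->(2,2)
Step 2: p0:(2,1)->(1,1) | p1:(0,3)->(0,4)->EXIT | p2:(2,0)->(1,0)->EXIT | p3:(0,3)->(0,4)->EXIT | p4:(2,2)->(1,2)
Step 3: p0:(1,1)->(1,0)->EXIT | p1:escaped | p2:escaped | p3:escaped | p4:(1,2)->(1,1)
Step 4: p0:escaped | p1:escaped | p2:escaped | p3:escaped | p4:(1,1)->(1,0)->EXIT

ESCAPED ESCAPED ESCAPED ESCAPED ESCAPED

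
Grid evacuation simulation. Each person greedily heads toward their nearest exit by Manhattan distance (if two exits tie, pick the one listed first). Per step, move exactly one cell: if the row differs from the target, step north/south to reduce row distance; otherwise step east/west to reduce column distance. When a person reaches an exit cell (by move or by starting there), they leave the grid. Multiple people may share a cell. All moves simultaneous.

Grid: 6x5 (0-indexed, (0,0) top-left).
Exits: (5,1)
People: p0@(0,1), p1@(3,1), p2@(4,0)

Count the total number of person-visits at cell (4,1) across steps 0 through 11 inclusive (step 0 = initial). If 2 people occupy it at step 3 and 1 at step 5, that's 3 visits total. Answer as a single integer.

Answer: 2

Derivation:
Step 0: p0@(0,1) p1@(3,1) p2@(4,0) -> at (4,1): 0 [-], cum=0
Step 1: p0@(1,1) p1@(4,1) p2@(5,0) -> at (4,1): 1 [p1], cum=1
Step 2: p0@(2,1) p1@ESC p2@ESC -> at (4,1): 0 [-], cum=1
Step 3: p0@(3,1) p1@ESC p2@ESC -> at (4,1): 0 [-], cum=1
Step 4: p0@(4,1) p1@ESC p2@ESC -> at (4,1): 1 [p0], cum=2
Step 5: p0@ESC p1@ESC p2@ESC -> at (4,1): 0 [-], cum=2
Total visits = 2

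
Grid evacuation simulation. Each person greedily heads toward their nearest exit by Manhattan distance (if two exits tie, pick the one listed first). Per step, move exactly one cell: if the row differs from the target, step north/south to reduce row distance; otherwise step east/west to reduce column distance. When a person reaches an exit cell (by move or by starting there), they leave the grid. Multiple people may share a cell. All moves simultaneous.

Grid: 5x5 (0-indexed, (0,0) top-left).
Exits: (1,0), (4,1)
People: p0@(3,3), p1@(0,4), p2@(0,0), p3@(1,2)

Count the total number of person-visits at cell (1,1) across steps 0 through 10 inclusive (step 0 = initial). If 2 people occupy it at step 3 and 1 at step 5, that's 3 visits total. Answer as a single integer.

Step 0: p0@(3,3) p1@(0,4) p2@(0,0) p3@(1,2) -> at (1,1): 0 [-], cum=0
Step 1: p0@(4,3) p1@(1,4) p2@ESC p3@(1,1) -> at (1,1): 1 [p3], cum=1
Step 2: p0@(4,2) p1@(1,3) p2@ESC p3@ESC -> at (1,1): 0 [-], cum=1
Step 3: p0@ESC p1@(1,2) p2@ESC p3@ESC -> at (1,1): 0 [-], cum=1
Step 4: p0@ESC p1@(1,1) p2@ESC p3@ESC -> at (1,1): 1 [p1], cum=2
Step 5: p0@ESC p1@ESC p2@ESC p3@ESC -> at (1,1): 0 [-], cum=2
Total visits = 2

Answer: 2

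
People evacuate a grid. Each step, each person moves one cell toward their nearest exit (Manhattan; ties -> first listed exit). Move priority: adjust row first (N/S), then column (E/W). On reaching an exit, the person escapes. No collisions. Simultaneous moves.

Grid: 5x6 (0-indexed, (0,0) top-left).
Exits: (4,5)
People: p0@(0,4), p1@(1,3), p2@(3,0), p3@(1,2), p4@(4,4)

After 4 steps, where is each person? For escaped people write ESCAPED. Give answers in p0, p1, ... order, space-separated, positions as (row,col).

Step 1: p0:(0,4)->(1,4) | p1:(1,3)->(2,3) | p2:(3,0)->(4,0) | p3:(1,2)->(2,2) | p4:(4,4)->(4,5)->EXIT
Step 2: p0:(1,4)->(2,4) | p1:(2,3)->(3,3) | p2:(4,0)->(4,1) | p3:(2,2)->(3,2) | p4:escaped
Step 3: p0:(2,4)->(3,4) | p1:(3,3)->(4,3) | p2:(4,1)->(4,2) | p3:(3,2)->(4,2) | p4:escaped
Step 4: p0:(3,4)->(4,4) | p1:(4,3)->(4,4) | p2:(4,2)->(4,3) | p3:(4,2)->(4,3) | p4:escaped

(4,4) (4,4) (4,3) (4,3) ESCAPED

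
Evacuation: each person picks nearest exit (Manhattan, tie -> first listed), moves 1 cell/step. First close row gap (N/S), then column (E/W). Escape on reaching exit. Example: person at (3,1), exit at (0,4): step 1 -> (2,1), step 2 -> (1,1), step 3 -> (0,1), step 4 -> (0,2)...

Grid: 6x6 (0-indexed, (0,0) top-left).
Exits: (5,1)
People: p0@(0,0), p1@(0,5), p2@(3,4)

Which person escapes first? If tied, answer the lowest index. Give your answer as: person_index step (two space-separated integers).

Answer: 2 5

Derivation:
Step 1: p0:(0,0)->(1,0) | p1:(0,5)->(1,5) | p2:(3,4)->(4,4)
Step 2: p0:(1,0)->(2,0) | p1:(1,5)->(2,5) | p2:(4,4)->(5,4)
Step 3: p0:(2,0)->(3,0) | p1:(2,5)->(3,5) | p2:(5,4)->(5,3)
Step 4: p0:(3,0)->(4,0) | p1:(3,5)->(4,5) | p2:(5,3)->(5,2)
Step 5: p0:(4,0)->(5,0) | p1:(4,5)->(5,5) | p2:(5,2)->(5,1)->EXIT
Step 6: p0:(5,0)->(5,1)->EXIT | p1:(5,5)->(5,4) | p2:escaped
Step 7: p0:escaped | p1:(5,4)->(5,3) | p2:escaped
Step 8: p0:escaped | p1:(5,3)->(5,2) | p2:escaped
Step 9: p0:escaped | p1:(5,2)->(5,1)->EXIT | p2:escaped
Exit steps: [6, 9, 5]
First to escape: p2 at step 5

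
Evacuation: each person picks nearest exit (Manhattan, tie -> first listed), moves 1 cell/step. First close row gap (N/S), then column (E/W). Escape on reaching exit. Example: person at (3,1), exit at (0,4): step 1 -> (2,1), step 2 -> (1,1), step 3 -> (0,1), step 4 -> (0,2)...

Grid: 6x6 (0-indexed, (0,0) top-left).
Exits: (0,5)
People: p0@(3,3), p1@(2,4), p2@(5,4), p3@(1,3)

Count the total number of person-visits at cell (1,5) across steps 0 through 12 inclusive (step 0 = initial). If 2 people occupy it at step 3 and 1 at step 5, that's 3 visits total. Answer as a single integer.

Answer: 0

Derivation:
Step 0: p0@(3,3) p1@(2,4) p2@(5,4) p3@(1,3) -> at (1,5): 0 [-], cum=0
Step 1: p0@(2,3) p1@(1,4) p2@(4,4) p3@(0,3) -> at (1,5): 0 [-], cum=0
Step 2: p0@(1,3) p1@(0,4) p2@(3,4) p3@(0,4) -> at (1,5): 0 [-], cum=0
Step 3: p0@(0,3) p1@ESC p2@(2,4) p3@ESC -> at (1,5): 0 [-], cum=0
Step 4: p0@(0,4) p1@ESC p2@(1,4) p3@ESC -> at (1,5): 0 [-], cum=0
Step 5: p0@ESC p1@ESC p2@(0,4) p3@ESC -> at (1,5): 0 [-], cum=0
Step 6: p0@ESC p1@ESC p2@ESC p3@ESC -> at (1,5): 0 [-], cum=0
Total visits = 0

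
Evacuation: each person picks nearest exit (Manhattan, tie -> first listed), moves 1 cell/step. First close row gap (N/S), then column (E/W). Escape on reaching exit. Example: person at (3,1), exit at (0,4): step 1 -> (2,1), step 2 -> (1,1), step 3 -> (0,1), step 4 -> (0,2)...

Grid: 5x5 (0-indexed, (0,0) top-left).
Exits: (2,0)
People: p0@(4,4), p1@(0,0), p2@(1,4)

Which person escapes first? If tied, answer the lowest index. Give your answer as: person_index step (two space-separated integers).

Answer: 1 2

Derivation:
Step 1: p0:(4,4)->(3,4) | p1:(0,0)->(1,0) | p2:(1,4)->(2,4)
Step 2: p0:(3,4)->(2,4) | p1:(1,0)->(2,0)->EXIT | p2:(2,4)->(2,3)
Step 3: p0:(2,4)->(2,3) | p1:escaped | p2:(2,3)->(2,2)
Step 4: p0:(2,3)->(2,2) | p1:escaped | p2:(2,2)->(2,1)
Step 5: p0:(2,2)->(2,1) | p1:escaped | p2:(2,1)->(2,0)->EXIT
Step 6: p0:(2,1)->(2,0)->EXIT | p1:escaped | p2:escaped
Exit steps: [6, 2, 5]
First to escape: p1 at step 2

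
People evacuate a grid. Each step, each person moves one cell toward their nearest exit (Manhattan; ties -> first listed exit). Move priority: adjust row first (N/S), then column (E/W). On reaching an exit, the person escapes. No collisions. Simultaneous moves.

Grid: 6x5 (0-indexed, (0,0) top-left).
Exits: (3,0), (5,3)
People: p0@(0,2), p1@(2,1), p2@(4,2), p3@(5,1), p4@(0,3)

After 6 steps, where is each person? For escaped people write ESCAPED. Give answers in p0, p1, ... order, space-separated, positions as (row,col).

Step 1: p0:(0,2)->(1,2) | p1:(2,1)->(3,1) | p2:(4,2)->(5,2) | p3:(5,1)->(5,2) | p4:(0,3)->(1,3)
Step 2: p0:(1,2)->(2,2) | p1:(3,1)->(3,0)->EXIT | p2:(5,2)->(5,3)->EXIT | p3:(5,2)->(5,3)->EXIT | p4:(1,3)->(2,3)
Step 3: p0:(2,2)->(3,2) | p1:escaped | p2:escaped | p3:escaped | p4:(2,3)->(3,3)
Step 4: p0:(3,2)->(3,1) | p1:escaped | p2:escaped | p3:escaped | p4:(3,3)->(4,3)
Step 5: p0:(3,1)->(3,0)->EXIT | p1:escaped | p2:escaped | p3:escaped | p4:(4,3)->(5,3)->EXIT

ESCAPED ESCAPED ESCAPED ESCAPED ESCAPED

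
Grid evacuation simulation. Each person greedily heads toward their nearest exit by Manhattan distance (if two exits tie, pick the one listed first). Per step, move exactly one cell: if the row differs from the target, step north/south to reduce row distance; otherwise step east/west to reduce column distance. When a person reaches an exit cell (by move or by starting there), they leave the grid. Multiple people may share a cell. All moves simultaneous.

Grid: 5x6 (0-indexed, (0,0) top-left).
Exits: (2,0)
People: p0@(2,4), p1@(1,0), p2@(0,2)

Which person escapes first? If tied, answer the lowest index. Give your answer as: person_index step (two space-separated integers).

Step 1: p0:(2,4)->(2,3) | p1:(1,0)->(2,0)->EXIT | p2:(0,2)->(1,2)
Step 2: p0:(2,3)->(2,2) | p1:escaped | p2:(1,2)->(2,2)
Step 3: p0:(2,2)->(2,1) | p1:escaped | p2:(2,2)->(2,1)
Step 4: p0:(2,1)->(2,0)->EXIT | p1:escaped | p2:(2,1)->(2,0)->EXIT
Exit steps: [4, 1, 4]
First to escape: p1 at step 1

Answer: 1 1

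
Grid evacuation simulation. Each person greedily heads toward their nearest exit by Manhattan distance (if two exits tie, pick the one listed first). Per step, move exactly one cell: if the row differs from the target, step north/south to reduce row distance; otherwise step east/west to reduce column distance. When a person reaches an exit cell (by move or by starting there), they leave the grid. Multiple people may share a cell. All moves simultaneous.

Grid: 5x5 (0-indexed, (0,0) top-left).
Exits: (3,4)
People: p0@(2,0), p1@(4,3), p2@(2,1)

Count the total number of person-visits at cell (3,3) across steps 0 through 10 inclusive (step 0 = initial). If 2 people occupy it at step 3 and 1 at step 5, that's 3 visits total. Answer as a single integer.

Answer: 3

Derivation:
Step 0: p0@(2,0) p1@(4,3) p2@(2,1) -> at (3,3): 0 [-], cum=0
Step 1: p0@(3,0) p1@(3,3) p2@(3,1) -> at (3,3): 1 [p1], cum=1
Step 2: p0@(3,1) p1@ESC p2@(3,2) -> at (3,3): 0 [-], cum=1
Step 3: p0@(3,2) p1@ESC p2@(3,3) -> at (3,3): 1 [p2], cum=2
Step 4: p0@(3,3) p1@ESC p2@ESC -> at (3,3): 1 [p0], cum=3
Step 5: p0@ESC p1@ESC p2@ESC -> at (3,3): 0 [-], cum=3
Total visits = 3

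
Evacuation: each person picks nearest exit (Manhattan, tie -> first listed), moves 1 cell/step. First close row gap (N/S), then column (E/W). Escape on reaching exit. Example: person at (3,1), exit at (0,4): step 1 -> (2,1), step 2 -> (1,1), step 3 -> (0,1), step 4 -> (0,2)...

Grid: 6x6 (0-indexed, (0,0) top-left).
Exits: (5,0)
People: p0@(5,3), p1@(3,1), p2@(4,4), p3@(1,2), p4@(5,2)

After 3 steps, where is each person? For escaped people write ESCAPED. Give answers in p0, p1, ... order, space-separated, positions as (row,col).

Step 1: p0:(5,3)->(5,2) | p1:(3,1)->(4,1) | p2:(4,4)->(5,4) | p3:(1,2)->(2,2) | p4:(5,2)->(5,1)
Step 2: p0:(5,2)->(5,1) | p1:(4,1)->(5,1) | p2:(5,4)->(5,3) | p3:(2,2)->(3,2) | p4:(5,1)->(5,0)->EXIT
Step 3: p0:(5,1)->(5,0)->EXIT | p1:(5,1)->(5,0)->EXIT | p2:(5,3)->(5,2) | p3:(3,2)->(4,2) | p4:escaped

ESCAPED ESCAPED (5,2) (4,2) ESCAPED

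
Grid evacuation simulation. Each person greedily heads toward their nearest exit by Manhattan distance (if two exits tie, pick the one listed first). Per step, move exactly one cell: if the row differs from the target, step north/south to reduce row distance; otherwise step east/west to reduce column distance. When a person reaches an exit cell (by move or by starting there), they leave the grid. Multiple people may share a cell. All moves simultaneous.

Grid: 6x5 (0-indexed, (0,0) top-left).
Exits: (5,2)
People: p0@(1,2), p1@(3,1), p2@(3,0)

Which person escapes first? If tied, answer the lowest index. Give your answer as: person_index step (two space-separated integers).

Answer: 1 3

Derivation:
Step 1: p0:(1,2)->(2,2) | p1:(3,1)->(4,1) | p2:(3,0)->(4,0)
Step 2: p0:(2,2)->(3,2) | p1:(4,1)->(5,1) | p2:(4,0)->(5,0)
Step 3: p0:(3,2)->(4,2) | p1:(5,1)->(5,2)->EXIT | p2:(5,0)->(5,1)
Step 4: p0:(4,2)->(5,2)->EXIT | p1:escaped | p2:(5,1)->(5,2)->EXIT
Exit steps: [4, 3, 4]
First to escape: p1 at step 3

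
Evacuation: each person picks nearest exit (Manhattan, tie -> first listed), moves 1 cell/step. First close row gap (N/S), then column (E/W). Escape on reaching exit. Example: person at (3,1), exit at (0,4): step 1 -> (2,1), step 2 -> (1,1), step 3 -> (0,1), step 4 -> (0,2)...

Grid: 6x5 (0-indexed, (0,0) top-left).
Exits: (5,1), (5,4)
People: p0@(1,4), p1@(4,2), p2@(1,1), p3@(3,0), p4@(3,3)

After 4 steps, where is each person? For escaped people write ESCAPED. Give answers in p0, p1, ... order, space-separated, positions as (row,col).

Step 1: p0:(1,4)->(2,4) | p1:(4,2)->(5,2) | p2:(1,1)->(2,1) | p3:(3,0)->(4,0) | p4:(3,3)->(4,3)
Step 2: p0:(2,4)->(3,4) | p1:(5,2)->(5,1)->EXIT | p2:(2,1)->(3,1) | p3:(4,0)->(5,0) | p4:(4,3)->(5,3)
Step 3: p0:(3,4)->(4,4) | p1:escaped | p2:(3,1)->(4,1) | p3:(5,0)->(5,1)->EXIT | p4:(5,3)->(5,4)->EXIT
Step 4: p0:(4,4)->(5,4)->EXIT | p1:escaped | p2:(4,1)->(5,1)->EXIT | p3:escaped | p4:escaped

ESCAPED ESCAPED ESCAPED ESCAPED ESCAPED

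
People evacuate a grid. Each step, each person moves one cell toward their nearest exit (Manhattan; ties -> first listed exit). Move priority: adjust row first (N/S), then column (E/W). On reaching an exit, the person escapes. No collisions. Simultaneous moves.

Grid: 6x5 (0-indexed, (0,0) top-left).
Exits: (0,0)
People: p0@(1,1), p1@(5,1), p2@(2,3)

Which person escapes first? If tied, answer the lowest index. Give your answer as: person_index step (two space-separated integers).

Answer: 0 2

Derivation:
Step 1: p0:(1,1)->(0,1) | p1:(5,1)->(4,1) | p2:(2,3)->(1,3)
Step 2: p0:(0,1)->(0,0)->EXIT | p1:(4,1)->(3,1) | p2:(1,3)->(0,3)
Step 3: p0:escaped | p1:(3,1)->(2,1) | p2:(0,3)->(0,2)
Step 4: p0:escaped | p1:(2,1)->(1,1) | p2:(0,2)->(0,1)
Step 5: p0:escaped | p1:(1,1)->(0,1) | p2:(0,1)->(0,0)->EXIT
Step 6: p0:escaped | p1:(0,1)->(0,0)->EXIT | p2:escaped
Exit steps: [2, 6, 5]
First to escape: p0 at step 2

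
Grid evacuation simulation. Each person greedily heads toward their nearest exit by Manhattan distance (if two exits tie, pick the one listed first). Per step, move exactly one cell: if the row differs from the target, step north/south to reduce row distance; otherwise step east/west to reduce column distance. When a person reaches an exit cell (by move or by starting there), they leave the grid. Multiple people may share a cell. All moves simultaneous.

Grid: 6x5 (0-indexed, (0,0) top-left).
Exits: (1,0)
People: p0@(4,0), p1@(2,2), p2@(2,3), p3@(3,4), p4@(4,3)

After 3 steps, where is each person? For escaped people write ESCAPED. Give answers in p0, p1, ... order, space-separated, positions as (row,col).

Step 1: p0:(4,0)->(3,0) | p1:(2,2)->(1,2) | p2:(2,3)->(1,3) | p3:(3,4)->(2,4) | p4:(4,3)->(3,3)
Step 2: p0:(3,0)->(2,0) | p1:(1,2)->(1,1) | p2:(1,3)->(1,2) | p3:(2,4)->(1,4) | p4:(3,3)->(2,3)
Step 3: p0:(2,0)->(1,0)->EXIT | p1:(1,1)->(1,0)->EXIT | p2:(1,2)->(1,1) | p3:(1,4)->(1,3) | p4:(2,3)->(1,3)

ESCAPED ESCAPED (1,1) (1,3) (1,3)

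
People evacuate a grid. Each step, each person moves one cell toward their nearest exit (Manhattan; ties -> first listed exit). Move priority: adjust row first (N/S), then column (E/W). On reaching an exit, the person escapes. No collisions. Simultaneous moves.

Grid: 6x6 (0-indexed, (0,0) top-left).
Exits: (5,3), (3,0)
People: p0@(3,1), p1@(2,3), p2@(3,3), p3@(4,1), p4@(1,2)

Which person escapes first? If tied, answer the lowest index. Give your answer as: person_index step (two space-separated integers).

Step 1: p0:(3,1)->(3,0)->EXIT | p1:(2,3)->(3,3) | p2:(3,3)->(4,3) | p3:(4,1)->(3,1) | p4:(1,2)->(2,2)
Step 2: p0:escaped | p1:(3,3)->(4,3) | p2:(4,3)->(5,3)->EXIT | p3:(3,1)->(3,0)->EXIT | p4:(2,2)->(3,2)
Step 3: p0:escaped | p1:(4,3)->(5,3)->EXIT | p2:escaped | p3:escaped | p4:(3,2)->(3,1)
Step 4: p0:escaped | p1:escaped | p2:escaped | p3:escaped | p4:(3,1)->(3,0)->EXIT
Exit steps: [1, 3, 2, 2, 4]
First to escape: p0 at step 1

Answer: 0 1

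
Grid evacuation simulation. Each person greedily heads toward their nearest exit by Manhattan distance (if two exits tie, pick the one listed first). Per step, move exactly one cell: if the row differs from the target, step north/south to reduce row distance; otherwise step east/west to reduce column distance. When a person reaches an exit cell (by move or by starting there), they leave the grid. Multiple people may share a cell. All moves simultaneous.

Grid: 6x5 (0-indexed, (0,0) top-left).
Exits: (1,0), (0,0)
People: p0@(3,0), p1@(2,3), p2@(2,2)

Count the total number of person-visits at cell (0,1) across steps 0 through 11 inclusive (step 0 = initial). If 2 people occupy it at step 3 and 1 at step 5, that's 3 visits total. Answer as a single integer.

Answer: 0

Derivation:
Step 0: p0@(3,0) p1@(2,3) p2@(2,2) -> at (0,1): 0 [-], cum=0
Step 1: p0@(2,0) p1@(1,3) p2@(1,2) -> at (0,1): 0 [-], cum=0
Step 2: p0@ESC p1@(1,2) p2@(1,1) -> at (0,1): 0 [-], cum=0
Step 3: p0@ESC p1@(1,1) p2@ESC -> at (0,1): 0 [-], cum=0
Step 4: p0@ESC p1@ESC p2@ESC -> at (0,1): 0 [-], cum=0
Total visits = 0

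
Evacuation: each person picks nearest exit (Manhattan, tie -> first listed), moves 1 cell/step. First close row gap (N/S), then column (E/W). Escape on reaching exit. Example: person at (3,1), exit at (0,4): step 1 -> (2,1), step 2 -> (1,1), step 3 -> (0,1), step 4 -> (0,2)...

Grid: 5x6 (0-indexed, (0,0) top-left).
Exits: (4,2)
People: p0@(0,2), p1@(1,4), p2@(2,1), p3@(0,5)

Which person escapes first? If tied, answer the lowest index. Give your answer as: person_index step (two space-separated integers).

Answer: 2 3

Derivation:
Step 1: p0:(0,2)->(1,2) | p1:(1,4)->(2,4) | p2:(2,1)->(3,1) | p3:(0,5)->(1,5)
Step 2: p0:(1,2)->(2,2) | p1:(2,4)->(3,4) | p2:(3,1)->(4,1) | p3:(1,5)->(2,5)
Step 3: p0:(2,2)->(3,2) | p1:(3,4)->(4,4) | p2:(4,1)->(4,2)->EXIT | p3:(2,5)->(3,5)
Step 4: p0:(3,2)->(4,2)->EXIT | p1:(4,4)->(4,3) | p2:escaped | p3:(3,5)->(4,5)
Step 5: p0:escaped | p1:(4,3)->(4,2)->EXIT | p2:escaped | p3:(4,5)->(4,4)
Step 6: p0:escaped | p1:escaped | p2:escaped | p3:(4,4)->(4,3)
Step 7: p0:escaped | p1:escaped | p2:escaped | p3:(4,3)->(4,2)->EXIT
Exit steps: [4, 5, 3, 7]
First to escape: p2 at step 3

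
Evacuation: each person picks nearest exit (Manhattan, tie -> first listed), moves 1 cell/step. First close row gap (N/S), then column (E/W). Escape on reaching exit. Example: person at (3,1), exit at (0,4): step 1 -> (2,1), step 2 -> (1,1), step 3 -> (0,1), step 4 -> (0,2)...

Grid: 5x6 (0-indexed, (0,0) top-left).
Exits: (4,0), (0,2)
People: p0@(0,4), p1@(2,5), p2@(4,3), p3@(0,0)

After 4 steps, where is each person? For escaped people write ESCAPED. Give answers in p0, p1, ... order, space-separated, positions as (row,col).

Step 1: p0:(0,4)->(0,3) | p1:(2,5)->(1,5) | p2:(4,3)->(4,2) | p3:(0,0)->(0,1)
Step 2: p0:(0,3)->(0,2)->EXIT | p1:(1,5)->(0,5) | p2:(4,2)->(4,1) | p3:(0,1)->(0,2)->EXIT
Step 3: p0:escaped | p1:(0,5)->(0,4) | p2:(4,1)->(4,0)->EXIT | p3:escaped
Step 4: p0:escaped | p1:(0,4)->(0,3) | p2:escaped | p3:escaped

ESCAPED (0,3) ESCAPED ESCAPED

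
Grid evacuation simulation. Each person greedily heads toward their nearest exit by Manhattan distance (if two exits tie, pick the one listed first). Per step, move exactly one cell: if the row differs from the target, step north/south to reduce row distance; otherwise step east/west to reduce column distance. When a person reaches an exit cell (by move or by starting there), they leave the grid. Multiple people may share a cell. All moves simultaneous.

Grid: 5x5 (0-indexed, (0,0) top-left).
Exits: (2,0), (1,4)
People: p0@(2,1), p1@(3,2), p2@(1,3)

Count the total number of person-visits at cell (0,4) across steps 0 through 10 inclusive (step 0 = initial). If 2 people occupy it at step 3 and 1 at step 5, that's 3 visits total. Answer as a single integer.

Step 0: p0@(2,1) p1@(3,2) p2@(1,3) -> at (0,4): 0 [-], cum=0
Step 1: p0@ESC p1@(2,2) p2@ESC -> at (0,4): 0 [-], cum=0
Step 2: p0@ESC p1@(2,1) p2@ESC -> at (0,4): 0 [-], cum=0
Step 3: p0@ESC p1@ESC p2@ESC -> at (0,4): 0 [-], cum=0
Total visits = 0

Answer: 0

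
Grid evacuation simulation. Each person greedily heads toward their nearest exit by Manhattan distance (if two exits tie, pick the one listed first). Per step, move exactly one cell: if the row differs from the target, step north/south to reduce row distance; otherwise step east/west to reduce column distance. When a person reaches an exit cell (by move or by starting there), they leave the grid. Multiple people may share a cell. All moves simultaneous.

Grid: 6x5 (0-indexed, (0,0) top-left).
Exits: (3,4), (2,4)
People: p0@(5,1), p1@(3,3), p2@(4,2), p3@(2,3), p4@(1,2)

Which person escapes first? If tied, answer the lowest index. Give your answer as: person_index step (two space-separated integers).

Answer: 1 1

Derivation:
Step 1: p0:(5,1)->(4,1) | p1:(3,3)->(3,4)->EXIT | p2:(4,2)->(3,2) | p3:(2,3)->(2,4)->EXIT | p4:(1,2)->(2,2)
Step 2: p0:(4,1)->(3,1) | p1:escaped | p2:(3,2)->(3,3) | p3:escaped | p4:(2,2)->(2,3)
Step 3: p0:(3,1)->(3,2) | p1:escaped | p2:(3,3)->(3,4)->EXIT | p3:escaped | p4:(2,3)->(2,4)->EXIT
Step 4: p0:(3,2)->(3,3) | p1:escaped | p2:escaped | p3:escaped | p4:escaped
Step 5: p0:(3,3)->(3,4)->EXIT | p1:escaped | p2:escaped | p3:escaped | p4:escaped
Exit steps: [5, 1, 3, 1, 3]
First to escape: p1 at step 1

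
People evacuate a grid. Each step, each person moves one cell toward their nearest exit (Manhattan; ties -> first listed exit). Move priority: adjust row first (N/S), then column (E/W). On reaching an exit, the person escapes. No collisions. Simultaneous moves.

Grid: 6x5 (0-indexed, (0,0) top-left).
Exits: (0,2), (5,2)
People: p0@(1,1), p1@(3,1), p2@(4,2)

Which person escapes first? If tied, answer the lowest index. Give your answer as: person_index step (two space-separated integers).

Step 1: p0:(1,1)->(0,1) | p1:(3,1)->(4,1) | p2:(4,2)->(5,2)->EXIT
Step 2: p0:(0,1)->(0,2)->EXIT | p1:(4,1)->(5,1) | p2:escaped
Step 3: p0:escaped | p1:(5,1)->(5,2)->EXIT | p2:escaped
Exit steps: [2, 3, 1]
First to escape: p2 at step 1

Answer: 2 1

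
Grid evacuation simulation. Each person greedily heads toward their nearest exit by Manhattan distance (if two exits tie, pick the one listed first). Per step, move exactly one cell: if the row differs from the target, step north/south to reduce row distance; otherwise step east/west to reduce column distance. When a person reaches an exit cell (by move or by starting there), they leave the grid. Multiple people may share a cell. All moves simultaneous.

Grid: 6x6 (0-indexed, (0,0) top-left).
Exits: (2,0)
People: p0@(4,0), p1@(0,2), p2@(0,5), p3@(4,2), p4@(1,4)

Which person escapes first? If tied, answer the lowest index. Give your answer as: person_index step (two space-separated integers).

Step 1: p0:(4,0)->(3,0) | p1:(0,2)->(1,2) | p2:(0,5)->(1,5) | p3:(4,2)->(3,2) | p4:(1,4)->(2,4)
Step 2: p0:(3,0)->(2,0)->EXIT | p1:(1,2)->(2,2) | p2:(1,5)->(2,5) | p3:(3,2)->(2,2) | p4:(2,4)->(2,3)
Step 3: p0:escaped | p1:(2,2)->(2,1) | p2:(2,5)->(2,4) | p3:(2,2)->(2,1) | p4:(2,3)->(2,2)
Step 4: p0:escaped | p1:(2,1)->(2,0)->EXIT | p2:(2,4)->(2,3) | p3:(2,1)->(2,0)->EXIT | p4:(2,2)->(2,1)
Step 5: p0:escaped | p1:escaped | p2:(2,3)->(2,2) | p3:escaped | p4:(2,1)->(2,0)->EXIT
Step 6: p0:escaped | p1:escaped | p2:(2,2)->(2,1) | p3:escaped | p4:escaped
Step 7: p0:escaped | p1:escaped | p2:(2,1)->(2,0)->EXIT | p3:escaped | p4:escaped
Exit steps: [2, 4, 7, 4, 5]
First to escape: p0 at step 2

Answer: 0 2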